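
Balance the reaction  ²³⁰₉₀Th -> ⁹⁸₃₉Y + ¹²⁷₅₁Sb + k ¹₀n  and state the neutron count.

Conserve mass number: 230 = 98 + 127 + k, so k = 230 − 225 = 5.
Check atomic number: 90 = 39 + 51 + 0 = 90. ✓

5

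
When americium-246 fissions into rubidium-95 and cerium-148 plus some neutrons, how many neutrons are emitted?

3

Conserve mass number: 246 = 95 + 148 + k, so k = 246 − 243 = 3.
Check atomic number: 95 = 37 + 58 + 0 = 95. ✓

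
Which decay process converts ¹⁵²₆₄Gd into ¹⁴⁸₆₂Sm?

alpha decay

ΔA = 148 − 152 = -4; ΔZ = 62 − 64 = -2.
A drops by 4 and Z drops by 2 — the signature of alpha emission.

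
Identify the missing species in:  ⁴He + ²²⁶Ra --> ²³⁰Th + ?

Conserve mass number: 4 + 226 = 230 + A, so A = 0.
Conserve atomic number: 2 + 88 = 90 + Z, so Z = 0.
A = 0 and Z = 0 is γ — a gamma ray.

gamma ray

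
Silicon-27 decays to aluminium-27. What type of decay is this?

ΔA = 27 − 27 = 0; ΔZ = 13 − 14 = -1.
A is unchanged and Z drops by 1 — a proton has become a neutron (β⁺ emission or electron capture).

beta-plus decay or electron capture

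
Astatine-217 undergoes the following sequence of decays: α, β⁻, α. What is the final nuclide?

Pb-209

Start: (A, Z) = (217, 85).
After α: (213, 83).
After β⁻: (213, 84).
After α: (209, 82).
Z = 82 is lead.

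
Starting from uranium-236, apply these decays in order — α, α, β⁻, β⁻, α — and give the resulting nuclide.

Start: (A, Z) = (236, 92).
After α: (232, 90).
After α: (228, 88).
After β⁻: (228, 89).
After β⁻: (228, 90).
After α: (224, 88).
Z = 88 is radium.

Ra-224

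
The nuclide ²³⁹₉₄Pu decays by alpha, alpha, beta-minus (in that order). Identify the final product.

Start: (A, Z) = (239, 94).
After α: (235, 92).
After α: (231, 90).
After β⁻: (231, 91).
Z = 91 is protactinium.

Pa-231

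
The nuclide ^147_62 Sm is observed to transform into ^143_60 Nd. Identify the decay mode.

alpha decay

ΔA = 143 − 147 = -4; ΔZ = 60 − 62 = -2.
A drops by 4 and Z drops by 2 — the signature of alpha emission.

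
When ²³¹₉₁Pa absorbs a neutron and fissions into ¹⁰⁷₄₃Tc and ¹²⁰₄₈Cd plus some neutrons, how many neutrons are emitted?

Conserve mass number: 232 = 107 + 120 + k, so k = 232 − 227 = 5.
Check atomic number: 91 = 43 + 48 + 0 = 91. ✓

5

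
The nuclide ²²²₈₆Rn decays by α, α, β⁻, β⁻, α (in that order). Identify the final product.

Pb-210

Start: (A, Z) = (222, 86).
After α: (218, 84).
After α: (214, 82).
After β⁻: (214, 83).
After β⁻: (214, 84).
After α: (210, 82).
Z = 82 is lead.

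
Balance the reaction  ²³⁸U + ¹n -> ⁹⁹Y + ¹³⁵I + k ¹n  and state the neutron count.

5

Conserve mass number: 239 = 99 + 135 + k, so k = 239 − 234 = 5.
Check atomic number: 92 = 39 + 53 + 0 = 92. ✓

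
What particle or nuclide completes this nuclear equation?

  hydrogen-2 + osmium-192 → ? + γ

Ir-194

Conserve mass number: 2 + 192 = A + 0, so A = 194.
Conserve atomic number: 1 + 76 = Z + 0, so Z = 77.
Z = 77 is iridium, so the species is iridium-194.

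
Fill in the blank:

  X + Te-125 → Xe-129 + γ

Conserve mass number: A + 125 = 129 + 0, so A = 4.
Conserve atomic number: Z + 52 = 54 + 0, so Z = 2.
A = 4 and Z = 2 is He-4 — an alpha particle.

alpha particle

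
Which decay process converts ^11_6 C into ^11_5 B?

ΔA = 11 − 11 = 0; ΔZ = 5 − 6 = -1.
A is unchanged and Z drops by 1 — a proton has become a neutron (β⁺ emission or electron capture).

beta-plus decay or electron capture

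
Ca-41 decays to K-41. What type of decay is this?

ΔA = 41 − 41 = 0; ΔZ = 19 − 20 = -1.
A is unchanged and Z drops by 1 — a proton has become a neutron (β⁺ emission or electron capture).

beta-plus decay or electron capture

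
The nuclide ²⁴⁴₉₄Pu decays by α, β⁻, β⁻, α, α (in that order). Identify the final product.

Th-232

Start: (A, Z) = (244, 94).
After α: (240, 92).
After β⁻: (240, 93).
After β⁻: (240, 94).
After α: (236, 92).
After α: (232, 90).
Z = 90 is thorium.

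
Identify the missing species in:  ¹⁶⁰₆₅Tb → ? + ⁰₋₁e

Dy-160

Conserve mass number: 160 = A + 0, so A = 160.
Conserve atomic number: 65 = Z − 1, so Z = 66.
Z = 66 is dysprosium, so the species is ¹⁶⁰₆₆Dy.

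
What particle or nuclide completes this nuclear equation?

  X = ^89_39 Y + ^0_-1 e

Sr-89

Conserve mass number: A = 89 + 0, so A = 89.
Conserve atomic number: Z = 39 − 1, so Z = 38.
Z = 38 is strontium, so the species is ^89_38 Sr.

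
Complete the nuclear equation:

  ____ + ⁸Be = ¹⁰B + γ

Conserve mass number: A + 8 = 10 + 0, so A = 2.
Conserve atomic number: Z + 4 = 5 + 0, so Z = 1.
A = 2 and Z = 1 is ²H — a deuteron.

deuteron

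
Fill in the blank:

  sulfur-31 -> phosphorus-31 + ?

positron

Conserve mass number: 31 = 31 + A, so A = 0.
Conserve atomic number: 16 = 15 + Z, so Z = 1.
A = 0 and Z = 1 is e⁺ — a positron.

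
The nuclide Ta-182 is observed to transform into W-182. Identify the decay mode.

ΔA = 182 − 182 = 0; ΔZ = 74 − 73 = +1.
A is unchanged and Z rises by 1 — a neutron has become a proton (β⁻ decay).

beta-minus decay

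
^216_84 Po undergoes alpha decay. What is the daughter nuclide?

Alpha decay: mass number changes by -4, atomic number by -2.
A: 216 − 4 = 212; Z: 84 − 2 = 82.
Z = 82 is lead, so the daughter is ^212_82 Pb.

Pb-212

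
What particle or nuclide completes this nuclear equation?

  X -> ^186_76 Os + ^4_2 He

Pt-190

Conserve mass number: A = 186 + 4, so A = 190.
Conserve atomic number: Z = 76 + 2, so Z = 78.
Z = 78 is platinum, so the species is ^190_78 Pt.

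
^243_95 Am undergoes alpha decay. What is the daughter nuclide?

Alpha decay: mass number changes by -4, atomic number by -2.
A: 243 − 4 = 239; Z: 95 − 2 = 93.
Z = 93 is neptunium, so the daughter is ^239_93 Np.

Np-239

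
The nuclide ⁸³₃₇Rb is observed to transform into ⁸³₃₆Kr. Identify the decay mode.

ΔA = 83 − 83 = 0; ΔZ = 36 − 37 = -1.
A is unchanged and Z drops by 1 — a proton has become a neutron (β⁺ emission or electron capture).

beta-plus decay or electron capture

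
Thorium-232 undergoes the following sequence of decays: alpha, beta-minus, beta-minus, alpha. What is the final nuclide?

Start: (A, Z) = (232, 90).
After α: (228, 88).
After β⁻: (228, 89).
After β⁻: (228, 90).
After α: (224, 88).
Z = 88 is radium.

Ra-224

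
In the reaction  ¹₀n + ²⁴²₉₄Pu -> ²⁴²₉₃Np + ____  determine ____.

proton

Conserve mass number: 1 + 242 = 242 + A, so A = 1.
Conserve atomic number: 0 + 94 = 93 + Z, so Z = 1.
A = 1 and Z = 1 is ¹₁H — a proton.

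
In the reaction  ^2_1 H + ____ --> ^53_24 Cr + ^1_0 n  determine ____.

Conserve mass number: 2 + A = 53 + 1, so A = 52.
Conserve atomic number: 1 + Z = 24 + 0, so Z = 23.
Z = 23 is vanadium, so the species is ^52_23 V.

V-52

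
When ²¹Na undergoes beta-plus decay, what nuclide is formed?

Ne-21

Beta-plus decay: mass number changes by +0, atomic number by -1.
A: 21 = 21; Z: 11 − 1 = 10.
Z = 10 is neon, so the daughter is ²¹Ne.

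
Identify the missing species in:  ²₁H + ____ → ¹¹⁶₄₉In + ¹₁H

In-115

Conserve mass number: 2 + A = 116 + 1, so A = 115.
Conserve atomic number: 1 + Z = 49 + 1, so Z = 49.
Z = 49 is indium, so the species is ¹¹⁵₄₉In.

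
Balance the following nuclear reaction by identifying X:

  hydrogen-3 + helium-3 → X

Conserve mass number: 3 + 3 = A, so A = 6.
Conserve atomic number: 1 + 2 = Z, so Z = 3.
Z = 3 is lithium, so the species is lithium-6.

Li-6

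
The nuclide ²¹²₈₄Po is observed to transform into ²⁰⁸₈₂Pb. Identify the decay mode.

alpha decay

ΔA = 208 − 212 = -4; ΔZ = 82 − 84 = -2.
A drops by 4 and Z drops by 2 — the signature of alpha emission.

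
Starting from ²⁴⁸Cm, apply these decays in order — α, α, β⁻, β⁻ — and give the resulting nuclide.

Pu-240

Start: (A, Z) = (248, 96).
After α: (244, 94).
After α: (240, 92).
After β⁻: (240, 93).
After β⁻: (240, 94).
Z = 94 is plutonium.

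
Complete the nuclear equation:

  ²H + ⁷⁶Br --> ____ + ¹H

Br-77

Conserve mass number: 2 + 76 = A + 1, so A = 77.
Conserve atomic number: 1 + 35 = Z + 1, so Z = 35.
Z = 35 is bromine, so the species is ⁷⁷Br.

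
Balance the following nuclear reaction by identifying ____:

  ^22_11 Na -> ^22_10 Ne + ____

Conserve mass number: 22 = 22 + A, so A = 0.
Conserve atomic number: 11 = 10 + Z, so Z = 1.
A = 0 and Z = 1 is ^0_1 e — a positron.

positron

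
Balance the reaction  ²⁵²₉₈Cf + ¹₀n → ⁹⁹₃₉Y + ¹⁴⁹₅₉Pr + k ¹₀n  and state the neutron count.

5

Conserve mass number: 253 = 99 + 149 + k, so k = 253 − 248 = 5.
Check atomic number: 98 = 39 + 59 + 0 = 98. ✓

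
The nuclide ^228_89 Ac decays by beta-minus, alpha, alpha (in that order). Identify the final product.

Rn-220

Start: (A, Z) = (228, 89).
After β⁻: (228, 90).
After α: (224, 88).
After α: (220, 86).
Z = 86 is radon.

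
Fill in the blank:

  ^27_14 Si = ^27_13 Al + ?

positron

Conserve mass number: 27 = 27 + A, so A = 0.
Conserve atomic number: 14 = 13 + Z, so Z = 1.
A = 0 and Z = 1 is ^0_1 e — a positron.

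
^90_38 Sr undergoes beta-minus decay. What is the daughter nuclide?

Y-90

Beta-minus decay: mass number changes by +0, atomic number by +1.
A: 90 = 90; Z: 38 + 1 = 39.
Z = 39 is yttrium, so the daughter is ^90_39 Y.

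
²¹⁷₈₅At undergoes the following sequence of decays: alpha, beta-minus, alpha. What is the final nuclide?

Pb-209

Start: (A, Z) = (217, 85).
After α: (213, 83).
After β⁻: (213, 84).
After α: (209, 82).
Z = 82 is lead.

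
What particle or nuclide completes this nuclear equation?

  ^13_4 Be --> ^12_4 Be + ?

neutron

Conserve mass number: 13 = 12 + A, so A = 1.
Conserve atomic number: 4 = 4 + Z, so Z = 0.
A = 1 and Z = 0 is ^1_0 n — a neutron.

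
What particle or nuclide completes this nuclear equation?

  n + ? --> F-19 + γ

F-18

Conserve mass number: 1 + A = 19 + 0, so A = 18.
Conserve atomic number: 0 + Z = 9 + 0, so Z = 9.
Z = 9 is fluorine, so the species is F-18.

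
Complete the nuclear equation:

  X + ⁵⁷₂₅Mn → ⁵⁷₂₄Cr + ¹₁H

Conserve mass number: A + 57 = 57 + 1, so A = 1.
Conserve atomic number: Z + 25 = 24 + 1, so Z = 0.
A = 1 and Z = 0 is ¹₀n — a neutron.

neutron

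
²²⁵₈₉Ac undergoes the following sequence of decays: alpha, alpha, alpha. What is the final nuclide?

Start: (A, Z) = (225, 89).
After α: (221, 87).
After α: (217, 85).
After α: (213, 83).
Z = 83 is bismuth.

Bi-213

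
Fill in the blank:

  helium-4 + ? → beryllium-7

Conserve mass number: 4 + A = 7, so A = 3.
Conserve atomic number: 2 + Z = 4, so Z = 2.
Z = 2 is helium, so the species is helium-3.

He-3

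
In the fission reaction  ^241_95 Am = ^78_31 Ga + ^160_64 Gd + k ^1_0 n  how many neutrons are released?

Conserve mass number: 241 = 78 + 160 + k, so k = 241 − 238 = 3.
Check atomic number: 95 = 31 + 64 + 0 = 95. ✓

3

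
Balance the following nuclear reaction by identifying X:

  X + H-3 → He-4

Conserve mass number: A + 3 = 4, so A = 1.
Conserve atomic number: Z + 1 = 2, so Z = 1.
A = 1 and Z = 1 is H-1 — a proton.

proton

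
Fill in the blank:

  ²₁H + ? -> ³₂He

proton

Conserve mass number: 2 + A = 3, so A = 1.
Conserve atomic number: 1 + Z = 2, so Z = 1.
A = 1 and Z = 1 is ¹₁H — a proton.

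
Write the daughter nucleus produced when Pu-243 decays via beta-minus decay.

Beta-minus decay: mass number changes by +0, atomic number by +1.
A: 243 = 243; Z: 94 + 1 = 95.
Z = 95 is americium, so the daughter is Am-243.

Am-243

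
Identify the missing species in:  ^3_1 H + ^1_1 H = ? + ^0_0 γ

Conserve mass number: 3 + 1 = A + 0, so A = 4.
Conserve atomic number: 1 + 1 = Z + 0, so Z = 2.
A = 4 and Z = 2 is ^4_2 He — an alpha particle.

He-4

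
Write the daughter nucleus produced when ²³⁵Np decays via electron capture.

U-235

Electron capture: mass number changes by +0, atomic number by -1.
A: 235 = 235; Z: 93 − 1 = 92.
Z = 92 is uranium, so the daughter is ²³⁵U.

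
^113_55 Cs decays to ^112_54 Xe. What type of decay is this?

ΔA = 112 − 113 = -1; ΔZ = 54 − 55 = -1.
A drops by 1 and Z drops by 1 — a proton was emitted.

proton emission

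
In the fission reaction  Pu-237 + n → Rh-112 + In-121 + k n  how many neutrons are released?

Conserve mass number: 238 = 112 + 121 + k, so k = 238 − 233 = 5.
Check atomic number: 94 = 45 + 49 + 0 = 94. ✓

5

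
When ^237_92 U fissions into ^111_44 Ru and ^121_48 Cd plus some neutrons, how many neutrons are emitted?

Conserve mass number: 237 = 111 + 121 + k, so k = 237 − 232 = 5.
Check atomic number: 92 = 44 + 48 + 0 = 92. ✓

5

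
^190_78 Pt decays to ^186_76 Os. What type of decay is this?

ΔA = 186 − 190 = -4; ΔZ = 76 − 78 = -2.
A drops by 4 and Z drops by 2 — the signature of alpha emission.

alpha decay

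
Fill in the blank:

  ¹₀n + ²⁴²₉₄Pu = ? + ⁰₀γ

Conserve mass number: 1 + 242 = A + 0, so A = 243.
Conserve atomic number: 0 + 94 = Z + 0, so Z = 94.
Z = 94 is plutonium, so the species is ²⁴³₉₄Pu.

Pu-243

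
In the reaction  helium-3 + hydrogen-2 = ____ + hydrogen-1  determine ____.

Conserve mass number: 3 + 2 = A + 1, so A = 4.
Conserve atomic number: 2 + 1 = Z + 1, so Z = 2.
A = 4 and Z = 2 is helium-4 — an alpha particle.

He-4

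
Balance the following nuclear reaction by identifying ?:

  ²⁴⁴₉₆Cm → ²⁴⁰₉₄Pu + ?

alpha particle

Conserve mass number: 244 = 240 + A, so A = 4.
Conserve atomic number: 96 = 94 + Z, so Z = 2.
A = 4 and Z = 2 is ⁴₂He — an alpha particle.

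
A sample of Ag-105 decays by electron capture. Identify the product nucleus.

Pd-105

Electron capture: mass number changes by +0, atomic number by -1.
A: 105 = 105; Z: 47 − 1 = 46.
Z = 46 is palladium, so the daughter is Pd-105.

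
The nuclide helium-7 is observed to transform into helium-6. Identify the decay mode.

neutron emission

ΔA = 6 − 7 = -1; ΔZ = 2 − 2 = +0.
A drops by 1 with Z unchanged — a neutron was emitted.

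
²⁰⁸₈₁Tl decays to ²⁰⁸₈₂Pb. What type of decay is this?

ΔA = 208 − 208 = 0; ΔZ = 82 − 81 = +1.
A is unchanged and Z rises by 1 — a neutron has become a proton (β⁻ decay).

beta-minus decay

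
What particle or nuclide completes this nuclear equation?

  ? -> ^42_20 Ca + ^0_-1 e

K-42

Conserve mass number: A = 42 + 0, so A = 42.
Conserve atomic number: Z = 20 − 1, so Z = 19.
Z = 19 is potassium, so the species is ^42_19 K.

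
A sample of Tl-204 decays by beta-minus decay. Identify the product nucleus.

Beta-minus decay: mass number changes by +0, atomic number by +1.
A: 204 = 204; Z: 81 + 1 = 82.
Z = 82 is lead, so the daughter is Pb-204.

Pb-204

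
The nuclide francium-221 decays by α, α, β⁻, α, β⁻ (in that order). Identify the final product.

Bi-209

Start: (A, Z) = (221, 87).
After α: (217, 85).
After α: (213, 83).
After β⁻: (213, 84).
After α: (209, 82).
After β⁻: (209, 83).
Z = 83 is bismuth.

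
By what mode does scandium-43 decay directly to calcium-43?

beta-plus decay or electron capture

ΔA = 43 − 43 = 0; ΔZ = 20 − 21 = -1.
A is unchanged and Z drops by 1 — a proton has become a neutron (β⁺ emission or electron capture).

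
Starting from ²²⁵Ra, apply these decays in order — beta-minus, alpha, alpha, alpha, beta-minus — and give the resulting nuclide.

Po-213

Start: (A, Z) = (225, 88).
After β⁻: (225, 89).
After α: (221, 87).
After α: (217, 85).
After α: (213, 83).
After β⁻: (213, 84).
Z = 84 is polonium.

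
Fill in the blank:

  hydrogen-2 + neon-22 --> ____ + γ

Conserve mass number: 2 + 22 = A + 0, so A = 24.
Conserve atomic number: 1 + 10 = Z + 0, so Z = 11.
Z = 11 is sodium, so the species is sodium-24.

Na-24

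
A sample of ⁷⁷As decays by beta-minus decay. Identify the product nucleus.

Beta-minus decay: mass number changes by +0, atomic number by +1.
A: 77 = 77; Z: 33 + 1 = 34.
Z = 34 is selenium, so the daughter is ⁷⁷Se.

Se-77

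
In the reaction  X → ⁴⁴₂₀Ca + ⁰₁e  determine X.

Sc-44

Conserve mass number: A = 44 + 0, so A = 44.
Conserve atomic number: Z = 20 + 1, so Z = 21.
Z = 21 is scandium, so the species is ⁴⁴₂₁Sc.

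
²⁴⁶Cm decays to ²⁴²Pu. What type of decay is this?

alpha decay

ΔA = 242 − 246 = -4; ΔZ = 94 − 96 = -2.
A drops by 4 and Z drops by 2 — the signature of alpha emission.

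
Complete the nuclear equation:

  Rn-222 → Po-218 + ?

alpha particle

Conserve mass number: 222 = 218 + A, so A = 4.
Conserve atomic number: 86 = 84 + Z, so Z = 2.
A = 4 and Z = 2 is He-4 — an alpha particle.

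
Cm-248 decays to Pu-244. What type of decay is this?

alpha decay

ΔA = 244 − 248 = -4; ΔZ = 94 − 96 = -2.
A drops by 4 and Z drops by 2 — the signature of alpha emission.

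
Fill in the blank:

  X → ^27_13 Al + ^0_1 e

Conserve mass number: A = 27 + 0, so A = 27.
Conserve atomic number: Z = 13 + 1, so Z = 14.
Z = 14 is silicon, so the species is ^27_14 Si.

Si-27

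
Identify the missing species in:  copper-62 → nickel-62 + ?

positron

Conserve mass number: 62 = 62 + A, so A = 0.
Conserve atomic number: 29 = 28 + Z, so Z = 1.
A = 0 and Z = 1 is e⁺ — a positron.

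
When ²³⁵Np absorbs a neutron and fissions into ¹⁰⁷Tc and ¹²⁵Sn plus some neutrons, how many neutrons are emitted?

Conserve mass number: 236 = 107 + 125 + k, so k = 236 − 232 = 4.
Check atomic number: 93 = 43 + 50 + 0 = 93. ✓

4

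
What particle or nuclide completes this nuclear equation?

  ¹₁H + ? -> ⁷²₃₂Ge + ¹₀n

Conserve mass number: 1 + A = 72 + 1, so A = 72.
Conserve atomic number: 1 + Z = 32 + 0, so Z = 31.
Z = 31 is gallium, so the species is ⁷²₃₁Ga.

Ga-72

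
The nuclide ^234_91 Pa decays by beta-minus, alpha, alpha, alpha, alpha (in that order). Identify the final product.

Po-218

Start: (A, Z) = (234, 91).
After β⁻: (234, 92).
After α: (230, 90).
After α: (226, 88).
After α: (222, 86).
After α: (218, 84).
Z = 84 is polonium.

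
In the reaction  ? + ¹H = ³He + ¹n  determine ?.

Conserve mass number: A + 1 = 3 + 1, so A = 3.
Conserve atomic number: Z + 1 = 2 + 0, so Z = 1.
A = 3 and Z = 1 is ³H — a triton.

triton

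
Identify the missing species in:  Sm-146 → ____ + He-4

Conserve mass number: 146 = A + 4, so A = 142.
Conserve atomic number: 62 = Z + 2, so Z = 60.
Z = 60 is neodymium, so the species is Nd-142.

Nd-142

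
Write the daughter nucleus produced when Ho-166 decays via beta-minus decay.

Er-166

Beta-minus decay: mass number changes by +0, atomic number by +1.
A: 166 = 166; Z: 67 + 1 = 68.
Z = 68 is erbium, so the daughter is Er-166.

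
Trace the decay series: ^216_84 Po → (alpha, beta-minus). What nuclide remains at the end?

Bi-212

Start: (A, Z) = (216, 84).
After α: (212, 82).
After β⁻: (212, 83).
Z = 83 is bismuth.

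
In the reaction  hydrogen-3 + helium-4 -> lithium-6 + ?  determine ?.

Conserve mass number: 3 + 4 = 6 + A, so A = 1.
Conserve atomic number: 1 + 2 = 3 + Z, so Z = 0.
A = 1 and Z = 0 is neutron — a neutron.

neutron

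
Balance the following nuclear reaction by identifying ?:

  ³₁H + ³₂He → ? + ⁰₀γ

Li-6

Conserve mass number: 3 + 3 = A + 0, so A = 6.
Conserve atomic number: 1 + 2 = Z + 0, so Z = 3.
Z = 3 is lithium, so the species is ⁶₃Li.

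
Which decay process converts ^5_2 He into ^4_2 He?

ΔA = 4 − 5 = -1; ΔZ = 2 − 2 = +0.
A drops by 1 with Z unchanged — a neutron was emitted.

neutron emission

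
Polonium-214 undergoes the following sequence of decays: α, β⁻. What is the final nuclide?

Bi-210

Start: (A, Z) = (214, 84).
After α: (210, 82).
After β⁻: (210, 83).
Z = 83 is bismuth.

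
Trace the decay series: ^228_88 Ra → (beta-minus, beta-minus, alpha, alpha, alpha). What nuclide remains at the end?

Po-216

Start: (A, Z) = (228, 88).
After β⁻: (228, 89).
After β⁻: (228, 90).
After α: (224, 88).
After α: (220, 86).
After α: (216, 84).
Z = 84 is polonium.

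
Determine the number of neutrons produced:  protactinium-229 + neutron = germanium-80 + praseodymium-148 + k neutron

2

Conserve mass number: 230 = 80 + 148 + k, so k = 230 − 228 = 2.
Check atomic number: 91 = 32 + 59 + 0 = 91. ✓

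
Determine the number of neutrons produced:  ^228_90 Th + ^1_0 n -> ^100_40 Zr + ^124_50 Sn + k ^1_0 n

Conserve mass number: 229 = 100 + 124 + k, so k = 229 − 224 = 5.
Check atomic number: 90 = 40 + 50 + 0 = 90. ✓

5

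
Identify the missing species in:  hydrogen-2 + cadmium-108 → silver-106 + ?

Conserve mass number: 2 + 108 = 106 + A, so A = 4.
Conserve atomic number: 1 + 48 = 47 + Z, so Z = 2.
A = 4 and Z = 2 is helium-4 — an alpha particle.

alpha particle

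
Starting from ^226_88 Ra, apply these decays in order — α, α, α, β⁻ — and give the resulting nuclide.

Bi-214

Start: (A, Z) = (226, 88).
After α: (222, 86).
After α: (218, 84).
After α: (214, 82).
After β⁻: (214, 83).
Z = 83 is bismuth.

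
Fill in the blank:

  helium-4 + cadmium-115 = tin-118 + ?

neutron

Conserve mass number: 4 + 115 = 118 + A, so A = 1.
Conserve atomic number: 2 + 48 = 50 + Z, so Z = 0.
A = 1 and Z = 0 is neutron — a neutron.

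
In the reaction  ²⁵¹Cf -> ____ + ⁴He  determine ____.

Conserve mass number: 251 = A + 4, so A = 247.
Conserve atomic number: 98 = Z + 2, so Z = 96.
Z = 96 is curium, so the species is ²⁴⁷Cm.

Cm-247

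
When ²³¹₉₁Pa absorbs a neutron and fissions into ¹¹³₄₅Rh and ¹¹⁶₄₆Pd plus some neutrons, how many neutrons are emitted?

3

Conserve mass number: 232 = 113 + 116 + k, so k = 232 − 229 = 3.
Check atomic number: 91 = 45 + 46 + 0 = 91. ✓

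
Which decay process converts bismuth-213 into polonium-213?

beta-minus decay

ΔA = 213 − 213 = 0; ΔZ = 84 − 83 = +1.
A is unchanged and Z rises by 1 — a neutron has become a proton (β⁻ decay).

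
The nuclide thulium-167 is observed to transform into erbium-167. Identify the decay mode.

beta-plus decay or electron capture

ΔA = 167 − 167 = 0; ΔZ = 68 − 69 = -1.
A is unchanged and Z drops by 1 — a proton has become a neutron (β⁺ emission or electron capture).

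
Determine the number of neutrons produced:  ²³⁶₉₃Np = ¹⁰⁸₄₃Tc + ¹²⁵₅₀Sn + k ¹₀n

Conserve mass number: 236 = 108 + 125 + k, so k = 236 − 233 = 3.
Check atomic number: 93 = 43 + 50 + 0 = 93. ✓

3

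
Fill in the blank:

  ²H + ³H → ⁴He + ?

neutron

Conserve mass number: 2 + 3 = 4 + A, so A = 1.
Conserve atomic number: 1 + 1 = 2 + Z, so Z = 0.
A = 1 and Z = 0 is ¹n — a neutron.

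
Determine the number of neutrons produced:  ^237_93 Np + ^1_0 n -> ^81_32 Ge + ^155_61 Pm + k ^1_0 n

Conserve mass number: 238 = 81 + 155 + k, so k = 238 − 236 = 2.
Check atomic number: 93 = 32 + 61 + 0 = 93. ✓

2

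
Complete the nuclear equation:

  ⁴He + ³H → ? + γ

Conserve mass number: 4 + 3 = A + 0, so A = 7.
Conserve atomic number: 2 + 1 = Z + 0, so Z = 3.
Z = 3 is lithium, so the species is ⁷Li.

Li-7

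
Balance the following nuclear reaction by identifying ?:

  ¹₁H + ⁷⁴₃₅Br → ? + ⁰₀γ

Conserve mass number: 1 + 74 = A + 0, so A = 75.
Conserve atomic number: 1 + 35 = Z + 0, so Z = 36.
Z = 36 is krypton, so the species is ⁷⁵₃₆Kr.

Kr-75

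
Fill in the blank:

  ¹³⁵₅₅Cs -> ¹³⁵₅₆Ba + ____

Conserve mass number: 135 = 135 + A, so A = 0.
Conserve atomic number: 55 = 56 + Z, so Z = -1.
A = 0 and Z = -1 is ⁰₋₁e — a beta-minus particle.

beta-minus particle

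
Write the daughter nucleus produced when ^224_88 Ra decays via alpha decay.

Rn-220

Alpha decay: mass number changes by -4, atomic number by -2.
A: 224 − 4 = 220; Z: 88 − 2 = 86.
Z = 86 is radon, so the daughter is ^220_86 Rn.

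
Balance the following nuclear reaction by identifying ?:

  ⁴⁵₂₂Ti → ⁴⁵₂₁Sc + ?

positron

Conserve mass number: 45 = 45 + A, so A = 0.
Conserve atomic number: 22 = 21 + Z, so Z = 1.
A = 0 and Z = 1 is ⁰₁e — a positron.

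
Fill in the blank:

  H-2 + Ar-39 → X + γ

Conserve mass number: 2 + 39 = A + 0, so A = 41.
Conserve atomic number: 1 + 18 = Z + 0, so Z = 19.
Z = 19 is potassium, so the species is K-41.

K-41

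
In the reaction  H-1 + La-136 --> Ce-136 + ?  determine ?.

Conserve mass number: 1 + 136 = 136 + A, so A = 1.
Conserve atomic number: 1 + 57 = 58 + Z, so Z = 0.
A = 1 and Z = 0 is n — a neutron.

neutron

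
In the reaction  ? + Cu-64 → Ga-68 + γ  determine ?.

alpha particle

Conserve mass number: A + 64 = 68 + 0, so A = 4.
Conserve atomic number: Z + 29 = 31 + 0, so Z = 2.
A = 4 and Z = 2 is He-4 — an alpha particle.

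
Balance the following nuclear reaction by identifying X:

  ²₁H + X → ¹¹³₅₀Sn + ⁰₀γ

In-111

Conserve mass number: 2 + A = 113 + 0, so A = 111.
Conserve atomic number: 1 + Z = 50 + 0, so Z = 49.
Z = 49 is indium, so the species is ¹¹¹₄₉In.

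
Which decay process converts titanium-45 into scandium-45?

beta-plus decay or electron capture

ΔA = 45 − 45 = 0; ΔZ = 21 − 22 = -1.
A is unchanged and Z drops by 1 — a proton has become a neutron (β⁺ emission or electron capture).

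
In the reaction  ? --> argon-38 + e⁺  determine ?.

Conserve mass number: A = 38 + 0, so A = 38.
Conserve atomic number: Z = 18 + 1, so Z = 19.
Z = 19 is potassium, so the species is potassium-38.

K-38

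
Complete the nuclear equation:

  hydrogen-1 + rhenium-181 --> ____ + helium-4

Conserve mass number: 1 + 181 = A + 4, so A = 178.
Conserve atomic number: 1 + 75 = Z + 2, so Z = 74.
Z = 74 is tungsten, so the species is tungsten-178.

W-178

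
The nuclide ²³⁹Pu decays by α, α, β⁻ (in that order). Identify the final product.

Pa-231

Start: (A, Z) = (239, 94).
After α: (235, 92).
After α: (231, 90).
After β⁻: (231, 91).
Z = 91 is protactinium.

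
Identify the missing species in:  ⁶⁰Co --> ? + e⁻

Conserve mass number: 60 = A + 0, so A = 60.
Conserve atomic number: 27 = Z − 1, so Z = 28.
Z = 28 is nickel, so the species is ⁶⁰Ni.

Ni-60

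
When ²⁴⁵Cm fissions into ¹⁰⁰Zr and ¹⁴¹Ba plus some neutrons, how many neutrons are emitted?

Conserve mass number: 245 = 100 + 141 + k, so k = 245 − 241 = 4.
Check atomic number: 96 = 40 + 56 + 0 = 96. ✓

4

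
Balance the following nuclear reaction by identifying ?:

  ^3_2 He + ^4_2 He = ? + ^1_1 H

Conserve mass number: 3 + 4 = A + 1, so A = 6.
Conserve atomic number: 2 + 2 = Z + 1, so Z = 3.
Z = 3 is lithium, so the species is ^6_3 Li.

Li-6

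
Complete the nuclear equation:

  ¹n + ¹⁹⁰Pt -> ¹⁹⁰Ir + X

Conserve mass number: 1 + 190 = 190 + A, so A = 1.
Conserve atomic number: 0 + 78 = 77 + Z, so Z = 1.
A = 1 and Z = 1 is ¹H — a proton.

proton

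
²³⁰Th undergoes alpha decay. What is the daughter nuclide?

Ra-226

Alpha decay: mass number changes by -4, atomic number by -2.
A: 230 − 4 = 226; Z: 90 − 2 = 88.
Z = 88 is radium, so the daughter is ²²⁶Ra.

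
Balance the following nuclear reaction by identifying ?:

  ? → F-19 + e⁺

Ne-19

Conserve mass number: A = 19 + 0, so A = 19.
Conserve atomic number: Z = 9 + 1, so Z = 10.
Z = 10 is neon, so the species is Ne-19.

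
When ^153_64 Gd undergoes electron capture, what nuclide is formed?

Electron capture: mass number changes by +0, atomic number by -1.
A: 153 = 153; Z: 64 − 1 = 63.
Z = 63 is europium, so the daughter is ^153_63 Eu.

Eu-153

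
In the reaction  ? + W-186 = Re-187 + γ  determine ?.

Conserve mass number: A + 186 = 187 + 0, so A = 1.
Conserve atomic number: Z + 74 = 75 + 0, so Z = 1.
A = 1 and Z = 1 is H-1 — a proton.

proton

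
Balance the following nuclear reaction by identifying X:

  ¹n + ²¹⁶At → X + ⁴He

Conserve mass number: 1 + 216 = A + 4, so A = 213.
Conserve atomic number: 0 + 85 = Z + 2, so Z = 83.
Z = 83 is bismuth, so the species is ²¹³Bi.

Bi-213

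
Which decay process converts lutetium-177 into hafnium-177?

beta-minus decay

ΔA = 177 − 177 = 0; ΔZ = 72 − 71 = +1.
A is unchanged and Z rises by 1 — a neutron has become a proton (β⁻ decay).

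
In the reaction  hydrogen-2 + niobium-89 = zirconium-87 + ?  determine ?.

Conserve mass number: 2 + 89 = 87 + A, so A = 4.
Conserve atomic number: 1 + 41 = 40 + Z, so Z = 2.
A = 4 and Z = 2 is helium-4 — an alpha particle.

alpha particle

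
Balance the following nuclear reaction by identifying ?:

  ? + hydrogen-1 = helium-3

Conserve mass number: A + 1 = 3, so A = 2.
Conserve atomic number: Z + 1 = 2, so Z = 1.
A = 2 and Z = 1 is hydrogen-2 — a deuteron.

deuteron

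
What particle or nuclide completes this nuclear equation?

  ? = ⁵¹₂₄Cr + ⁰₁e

Mn-51

Conserve mass number: A = 51 + 0, so A = 51.
Conserve atomic number: Z = 24 + 1, so Z = 25.
Z = 25 is manganese, so the species is ⁵¹₂₅Mn.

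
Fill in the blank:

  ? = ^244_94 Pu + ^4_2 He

Conserve mass number: A = 244 + 4, so A = 248.
Conserve atomic number: Z = 94 + 2, so Z = 96.
Z = 96 is curium, so the species is ^248_96 Cm.

Cm-248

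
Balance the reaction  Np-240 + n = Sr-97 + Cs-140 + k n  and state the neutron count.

Conserve mass number: 241 = 97 + 140 + k, so k = 241 − 237 = 4.
Check atomic number: 93 = 38 + 55 + 0 = 93. ✓

4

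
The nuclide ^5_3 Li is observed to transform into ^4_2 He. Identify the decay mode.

ΔA = 4 − 5 = -1; ΔZ = 2 − 3 = -1.
A drops by 1 and Z drops by 1 — a proton was emitted.

proton emission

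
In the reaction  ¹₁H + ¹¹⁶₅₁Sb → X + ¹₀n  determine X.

Conserve mass number: 1 + 116 = A + 1, so A = 116.
Conserve atomic number: 1 + 51 = Z + 0, so Z = 52.
Z = 52 is tellurium, so the species is ¹¹⁶₅₂Te.

Te-116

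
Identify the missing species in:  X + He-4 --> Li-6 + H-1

He-3

Conserve mass number: A + 4 = 6 + 1, so A = 3.
Conserve atomic number: Z + 2 = 3 + 1, so Z = 2.
Z = 2 is helium, so the species is He-3.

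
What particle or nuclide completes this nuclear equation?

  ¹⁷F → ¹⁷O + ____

positron

Conserve mass number: 17 = 17 + A, so A = 0.
Conserve atomic number: 9 = 8 + Z, so Z = 1.
A = 0 and Z = 1 is e⁺ — a positron.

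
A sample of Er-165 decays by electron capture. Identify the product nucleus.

Electron capture: mass number changes by +0, atomic number by -1.
A: 165 = 165; Z: 68 − 1 = 67.
Z = 67 is holmium, so the daughter is Ho-165.

Ho-165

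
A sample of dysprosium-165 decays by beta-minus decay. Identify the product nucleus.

Ho-165

Beta-minus decay: mass number changes by +0, atomic number by +1.
A: 165 = 165; Z: 66 + 1 = 67.
Z = 67 is holmium, so the daughter is holmium-165.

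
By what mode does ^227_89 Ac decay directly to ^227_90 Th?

ΔA = 227 − 227 = 0; ΔZ = 90 − 89 = +1.
A is unchanged and Z rises by 1 — a neutron has become a proton (β⁻ decay).

beta-minus decay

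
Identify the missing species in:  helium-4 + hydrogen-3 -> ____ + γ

Conserve mass number: 4 + 3 = A + 0, so A = 7.
Conserve atomic number: 2 + 1 = Z + 0, so Z = 3.
Z = 3 is lithium, so the species is lithium-7.

Li-7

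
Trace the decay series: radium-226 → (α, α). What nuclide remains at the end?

Po-218

Start: (A, Z) = (226, 88).
After α: (222, 86).
After α: (218, 84).
Z = 84 is polonium.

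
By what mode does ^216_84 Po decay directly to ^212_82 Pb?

alpha decay

ΔA = 212 − 216 = -4; ΔZ = 82 − 84 = -2.
A drops by 4 and Z drops by 2 — the signature of alpha emission.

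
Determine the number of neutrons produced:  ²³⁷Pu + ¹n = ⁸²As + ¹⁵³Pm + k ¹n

3

Conserve mass number: 238 = 82 + 153 + k, so k = 238 − 235 = 3.
Check atomic number: 94 = 33 + 61 + 0 = 94. ✓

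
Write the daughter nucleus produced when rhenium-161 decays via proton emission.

Proton emission: mass number changes by -1, atomic number by -1.
A: 161 − 1 = 160; Z: 75 − 1 = 74.
Z = 74 is tungsten, so the daughter is tungsten-160.

W-160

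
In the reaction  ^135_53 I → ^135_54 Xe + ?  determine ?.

beta-minus particle

Conserve mass number: 135 = 135 + A, so A = 0.
Conserve atomic number: 53 = 54 + Z, so Z = -1.
A = 0 and Z = -1 is ^0_-1 e — a beta-minus particle.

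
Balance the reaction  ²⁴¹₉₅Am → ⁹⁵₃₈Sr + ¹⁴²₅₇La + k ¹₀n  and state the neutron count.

4

Conserve mass number: 241 = 95 + 142 + k, so k = 241 − 237 = 4.
Check atomic number: 95 = 38 + 57 + 0 = 95. ✓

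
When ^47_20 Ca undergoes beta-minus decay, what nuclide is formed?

Beta-minus decay: mass number changes by +0, atomic number by +1.
A: 47 = 47; Z: 20 + 1 = 21.
Z = 21 is scandium, so the daughter is ^47_21 Sc.

Sc-47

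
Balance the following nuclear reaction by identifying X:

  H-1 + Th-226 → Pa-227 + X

Conserve mass number: 1 + 226 = 227 + A, so A = 0.
Conserve atomic number: 1 + 90 = 91 + Z, so Z = 0.
A = 0 and Z = 0 is γ — a gamma ray.

gamma ray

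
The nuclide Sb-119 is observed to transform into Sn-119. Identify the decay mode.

ΔA = 119 − 119 = 0; ΔZ = 50 − 51 = -1.
A is unchanged and Z drops by 1 — a proton has become a neutron (β⁺ emission or electron capture).

beta-plus decay or electron capture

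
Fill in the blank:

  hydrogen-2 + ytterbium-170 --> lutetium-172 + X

Conserve mass number: 2 + 170 = 172 + A, so A = 0.
Conserve atomic number: 1 + 70 = 71 + Z, so Z = 0.
A = 0 and Z = 0 is γ — a gamma ray.

gamma ray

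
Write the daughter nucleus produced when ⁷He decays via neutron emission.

He-6

Neutron emission: mass number changes by -1, atomic number by +0.
A: 7 − 1 = 6; Z: 2 = 2.
Z = 2 is helium, so the daughter is ⁶He.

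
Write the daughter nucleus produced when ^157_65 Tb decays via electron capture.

Gd-157

Electron capture: mass number changes by +0, atomic number by -1.
A: 157 = 157; Z: 65 − 1 = 64.
Z = 64 is gadolinium, so the daughter is ^157_64 Gd.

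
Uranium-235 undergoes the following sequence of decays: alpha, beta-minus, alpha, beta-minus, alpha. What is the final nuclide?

Start: (A, Z) = (235, 92).
After α: (231, 90).
After β⁻: (231, 91).
After α: (227, 89).
After β⁻: (227, 90).
After α: (223, 88).
Z = 88 is radium.

Ra-223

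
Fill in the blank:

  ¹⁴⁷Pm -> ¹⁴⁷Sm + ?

Conserve mass number: 147 = 147 + A, so A = 0.
Conserve atomic number: 61 = 62 + Z, so Z = -1.
A = 0 and Z = -1 is e⁻ — a beta-minus particle.

beta-minus particle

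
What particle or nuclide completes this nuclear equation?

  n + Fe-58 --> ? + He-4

Conserve mass number: 1 + 58 = A + 4, so A = 55.
Conserve atomic number: 0 + 26 = Z + 2, so Z = 24.
Z = 24 is chromium, so the species is Cr-55.

Cr-55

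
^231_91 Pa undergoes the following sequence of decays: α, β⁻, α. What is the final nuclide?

Start: (A, Z) = (231, 91).
After α: (227, 89).
After β⁻: (227, 90).
After α: (223, 88).
Z = 88 is radium.

Ra-223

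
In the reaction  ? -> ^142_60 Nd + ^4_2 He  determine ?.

Sm-146

Conserve mass number: A = 142 + 4, so A = 146.
Conserve atomic number: Z = 60 + 2, so Z = 62.
Z = 62 is samarium, so the species is ^146_62 Sm.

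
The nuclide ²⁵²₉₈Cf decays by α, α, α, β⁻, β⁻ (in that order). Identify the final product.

Pu-240

Start: (A, Z) = (252, 98).
After α: (248, 96).
After α: (244, 94).
After α: (240, 92).
After β⁻: (240, 93).
After β⁻: (240, 94).
Z = 94 is plutonium.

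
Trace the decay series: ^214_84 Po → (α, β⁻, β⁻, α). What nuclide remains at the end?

Pb-206

Start: (A, Z) = (214, 84).
After α: (210, 82).
After β⁻: (210, 83).
After β⁻: (210, 84).
After α: (206, 82).
Z = 82 is lead.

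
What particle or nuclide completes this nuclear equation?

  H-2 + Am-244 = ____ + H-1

Conserve mass number: 2 + 244 = A + 1, so A = 245.
Conserve atomic number: 1 + 95 = Z + 1, so Z = 95.
Z = 95 is americium, so the species is Am-245.

Am-245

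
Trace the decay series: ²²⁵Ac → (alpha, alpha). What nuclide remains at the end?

At-217

Start: (A, Z) = (225, 89).
After α: (221, 87).
After α: (217, 85).
Z = 85 is astatine.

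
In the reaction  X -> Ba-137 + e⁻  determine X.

Cs-137

Conserve mass number: A = 137 + 0, so A = 137.
Conserve atomic number: Z = 56 − 1, so Z = 55.
Z = 55 is caesium, so the species is Cs-137.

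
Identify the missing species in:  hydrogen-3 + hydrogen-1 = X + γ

He-4

Conserve mass number: 3 + 1 = A + 0, so A = 4.
Conserve atomic number: 1 + 1 = Z + 0, so Z = 2.
A = 4 and Z = 2 is helium-4 — an alpha particle.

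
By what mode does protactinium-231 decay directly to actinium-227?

alpha decay

ΔA = 227 − 231 = -4; ΔZ = 89 − 91 = -2.
A drops by 4 and Z drops by 2 — the signature of alpha emission.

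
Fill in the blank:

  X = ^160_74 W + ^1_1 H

Re-161

Conserve mass number: A = 160 + 1, so A = 161.
Conserve atomic number: Z = 74 + 1, so Z = 75.
Z = 75 is rhenium, so the species is ^161_75 Re.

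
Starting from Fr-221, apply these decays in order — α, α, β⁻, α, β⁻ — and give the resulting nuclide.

Start: (A, Z) = (221, 87).
After α: (217, 85).
After α: (213, 83).
After β⁻: (213, 84).
After α: (209, 82).
After β⁻: (209, 83).
Z = 83 is bismuth.

Bi-209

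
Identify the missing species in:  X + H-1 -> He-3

deuteron

Conserve mass number: A + 1 = 3, so A = 2.
Conserve atomic number: Z + 1 = 2, so Z = 1.
A = 2 and Z = 1 is H-2 — a deuteron.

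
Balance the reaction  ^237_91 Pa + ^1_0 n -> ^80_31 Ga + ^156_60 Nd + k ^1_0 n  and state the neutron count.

Conserve mass number: 238 = 80 + 156 + k, so k = 238 − 236 = 2.
Check atomic number: 91 = 31 + 60 + 0 = 91. ✓

2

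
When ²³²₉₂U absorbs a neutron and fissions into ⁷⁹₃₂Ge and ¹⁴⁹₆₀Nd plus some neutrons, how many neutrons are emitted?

5

Conserve mass number: 233 = 79 + 149 + k, so k = 233 − 228 = 5.
Check atomic number: 92 = 32 + 60 + 0 = 92. ✓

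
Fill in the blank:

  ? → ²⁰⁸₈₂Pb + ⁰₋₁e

Tl-208

Conserve mass number: A = 208 + 0, so A = 208.
Conserve atomic number: Z = 82 − 1, so Z = 81.
Z = 81 is thallium, so the species is ²⁰⁸₈₁Tl.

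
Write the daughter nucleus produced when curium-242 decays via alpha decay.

Pu-238

Alpha decay: mass number changes by -4, atomic number by -2.
A: 242 − 4 = 238; Z: 96 − 2 = 94.
Z = 94 is plutonium, so the daughter is plutonium-238.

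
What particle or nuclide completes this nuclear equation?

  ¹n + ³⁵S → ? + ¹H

Conserve mass number: 1 + 35 = A + 1, so A = 35.
Conserve atomic number: 0 + 16 = Z + 1, so Z = 15.
Z = 15 is phosphorus, so the species is ³⁵P.

P-35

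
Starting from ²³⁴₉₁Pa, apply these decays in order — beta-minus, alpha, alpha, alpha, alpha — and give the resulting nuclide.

Start: (A, Z) = (234, 91).
After β⁻: (234, 92).
After α: (230, 90).
After α: (226, 88).
After α: (222, 86).
After α: (218, 84).
Z = 84 is polonium.

Po-218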